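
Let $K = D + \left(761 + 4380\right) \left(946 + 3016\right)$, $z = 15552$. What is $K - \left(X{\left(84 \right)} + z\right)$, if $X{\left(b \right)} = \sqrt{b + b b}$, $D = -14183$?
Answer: $20338907 - 2 \sqrt{1785} \approx 2.0339 \cdot 10^{7}$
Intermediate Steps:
$X{\left(b \right)} = \sqrt{b + b^{2}}$
$K = 20354459$ ($K = -14183 + \left(761 + 4380\right) \left(946 + 3016\right) = -14183 + 5141 \cdot 3962 = -14183 + 20368642 = 20354459$)
$K - \left(X{\left(84 \right)} + z\right) = 20354459 - \left(\sqrt{84 \left(1 + 84\right)} + 15552\right) = 20354459 - \left(\sqrt{84 \cdot 85} + 15552\right) = 20354459 - \left(\sqrt{7140} + 15552\right) = 20354459 - \left(2 \sqrt{1785} + 15552\right) = 20354459 - \left(15552 + 2 \sqrt{1785}\right) = 20338907 - 2 \sqrt{1785}$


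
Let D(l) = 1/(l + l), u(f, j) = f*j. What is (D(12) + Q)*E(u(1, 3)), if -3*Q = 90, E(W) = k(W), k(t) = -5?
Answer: 3595/24 ≈ 149.79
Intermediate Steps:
D(l) = 1/(2*l)
E(W) = -5
Q = -30 (Q = -⅓*90 = -30)
(D(12) + Q)*E(u(1, 3)) = ((½)/12 - 30)*(-5) = ((½)*(1/12) - 30)*(-5) = (1/24 - 30)*(-5) = -719/24*(-5) = 3595/24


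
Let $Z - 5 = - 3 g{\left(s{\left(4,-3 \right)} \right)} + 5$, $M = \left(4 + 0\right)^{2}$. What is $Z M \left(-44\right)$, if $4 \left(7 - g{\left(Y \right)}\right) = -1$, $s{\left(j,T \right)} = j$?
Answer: $8272$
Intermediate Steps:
$g{\left(Y \right)} = \frac{29}{4}$ ($g{\left(Y \right)} = 7 - - \frac{1}{4} = 7 + \frac{1}{4} = \frac{29}{4}$)
$M = 16$ ($M = 4^{2} = 16$)
$Z = - \frac{47}{4}$ ($Z = 5 + \left(\left(-3\right) \frac{29}{4} + 5\right) = 5 + \left(- \frac{87}{4} + 5\right) = 5 - \frac{67}{4} = - \frac{47}{4} \approx -11.75$)
$Z M \left(-44\right) = \left(- \frac{47}{4}\right) 16 \left(-44\right) = \left(-188\right) \left(-44\right) = 8272$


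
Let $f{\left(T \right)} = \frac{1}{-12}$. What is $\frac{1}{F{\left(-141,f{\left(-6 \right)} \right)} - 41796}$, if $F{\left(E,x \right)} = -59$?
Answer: $- \frac{1}{41855} \approx -2.3892 \cdot 10^{-5}$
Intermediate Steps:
$f{\left(T \right)} = - \frac{1}{12}$
$\frac{1}{F{\left(-141,f{\left(-6 \right)} \right)} - 41796} = \frac{1}{-59 - 41796} = \frac{1}{-41855} = - \frac{1}{41855}$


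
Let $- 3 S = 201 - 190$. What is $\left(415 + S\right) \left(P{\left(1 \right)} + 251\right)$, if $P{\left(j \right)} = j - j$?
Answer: $\frac{309734}{3} \approx 1.0324 \cdot 10^{5}$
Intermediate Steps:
$P{\left(j \right)} = 0$
$S = - \frac{11}{3}$ ($S = - \frac{201 - 190}{3} = \left(- \frac{1}{3}\right) 11 = - \frac{11}{3} \approx -3.6667$)
$\left(415 + S\right) \left(P{\left(1 \right)} + 251\right) = \left(415 - \frac{11}{3}\right) \left(0 + 251\right) = \frac{1234}{3} \cdot 251 = \frac{309734}{3}$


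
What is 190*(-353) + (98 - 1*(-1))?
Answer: -66971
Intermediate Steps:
190*(-353) + (98 - 1*(-1)) = -67070 + (98 + 1) = -67070 + 99 = -66971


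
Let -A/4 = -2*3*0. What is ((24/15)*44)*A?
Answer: 0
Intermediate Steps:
A = 0 (A = -4*(-2*3)*0 = -(-24)*0 = -4*0 = 0)
((24/15)*44)*A = ((24/15)*44)*0 = ((24*(1/15))*44)*0 = ((8/5)*44)*0 = (352/5)*0 = 0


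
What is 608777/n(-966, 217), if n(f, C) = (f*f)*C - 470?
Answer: 608777/202494382 ≈ 0.0030064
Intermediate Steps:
n(f, C) = -470 + C*f² (n(f, C) = f²*C - 470 = C*f² - 470 = -470 + C*f²)
608777/n(-966, 217) = 608777/(-470 + 217*(-966)²) = 608777/(-470 + 217*933156) = 608777/(-470 + 202494852) = 608777/202494382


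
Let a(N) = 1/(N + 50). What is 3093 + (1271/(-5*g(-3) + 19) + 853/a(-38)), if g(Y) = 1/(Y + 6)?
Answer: 696921/52 ≈ 13402.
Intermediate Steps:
g(Y) = 1/(6 + Y)
a(N) = 1/(50 + N)
3093 + (1271/(-5*g(-3) + 19) + 853/a(-38)) = 3093 + (1271/(-5/(6 - 3) + 19) + 853/(1/(50 - 38))) = 3093 + (1271/(-5/3 + 19) + 853/(1/12)) = 3093 + (1271/(-5*⅓ + 19) + 853/(1/12)) = 3093 + (1271/(-5/3 + 19) + 853*12) = 3093 + (1271/(52/3) + 10236) = 3093 + (1271*(3/52) + 10236) = 3093 + (3813/52 + 10236) = 3093 + 536085/52 = 696921/52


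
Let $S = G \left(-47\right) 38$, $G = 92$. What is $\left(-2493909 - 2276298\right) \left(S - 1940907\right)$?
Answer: $10042330410333$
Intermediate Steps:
$S = -164312$ ($S = 92 \left(-47\right) 38 = \left(-4324\right) 38 = -164312$)
$\left(-2493909 - 2276298\right) \left(S - 1940907\right) = \left(-2493909 - 2276298\right) \left(-164312 - 1940907\right) = \left(-4770207\right) \left(-2105219\right) = 10042330410333$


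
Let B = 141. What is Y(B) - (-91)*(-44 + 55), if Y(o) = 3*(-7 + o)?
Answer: 1403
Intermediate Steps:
Y(o) = -21 + 3*o
Y(B) - (-91)*(-44 + 55) = (-21 + 3*141) - (-91)*(-44 + 55) = (-21 + 423) - (-91)*11 = 402 - 1*(-1001) = 402 + 1001 = 1403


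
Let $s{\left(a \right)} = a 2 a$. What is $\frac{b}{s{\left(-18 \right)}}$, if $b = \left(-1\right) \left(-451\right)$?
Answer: $\frac{451}{648} \approx 0.69599$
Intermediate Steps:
$s{\left(a \right)} = 2 a^{2}$ ($s{\left(a \right)} = 2 a a = 2 a^{2}$)
$b = 451$
$\frac{b}{s{\left(-18 \right)}} = \frac{451}{2 \left(-18\right)^{2}} = \frac{451}{2 \cdot 324} = \frac{451}{648}$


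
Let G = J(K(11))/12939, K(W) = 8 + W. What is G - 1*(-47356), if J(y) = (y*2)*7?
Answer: 32249450/681 ≈ 47356.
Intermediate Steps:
J(y) = 14*y (J(y) = (2*y)*7 = 14*y)
G = 14/681 (G = (14*(8 + 11))/12939 = (14*19)*(1/12939) = 266*(1/12939) = 14/681 ≈ 0.020558)
G - 1*(-47356) = 14/681 - 1*(-47356) = 14/681 + 47356 = 32249450/681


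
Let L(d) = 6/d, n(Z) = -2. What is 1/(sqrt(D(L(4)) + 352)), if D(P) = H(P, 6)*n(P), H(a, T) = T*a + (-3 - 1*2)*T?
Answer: sqrt(394)/394 ≈ 0.050379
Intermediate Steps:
H(a, T) = -5*T + T*a (H(a, T) = T*a + (-3 - 2)*T = T*a - 5*T = -5*T + T*a)
D(P) = 60 - 12*P (D(P) = (6*(-5 + P))*(-2) = (-30 + 6*P)*(-2) = 60 - 12*P)
1/(sqrt(D(L(4)) + 352)) = 1/(sqrt((60 - 72/4) + 352)) = 1/(sqrt((60 - 12*3/2) + 352)) = 1/(sqrt((60 - 18) + 352)) = 1/(sqrt(42 + 352)) = 1/(sqrt(394)) = sqrt(394)/394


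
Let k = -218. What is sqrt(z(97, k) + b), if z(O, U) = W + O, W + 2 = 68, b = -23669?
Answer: I*sqrt(23506) ≈ 153.32*I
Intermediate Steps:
W = 66 (W = -2 + 68 = 66)
z(O, U) = 66 + O
sqrt(z(97, k) + b) = sqrt((66 + 97) - 23669) = sqrt(163 - 23669) = sqrt(-23506) = I*sqrt(23506)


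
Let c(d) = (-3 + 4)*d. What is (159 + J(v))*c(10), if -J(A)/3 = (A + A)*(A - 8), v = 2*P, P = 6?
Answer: -1290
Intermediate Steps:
c(d) = d (c(d) = 1*d = d)
v = 12 (v = 2*6 = 12)
J(A) = -6*A*(-8 + A) (J(A) = -3*(A + A)*(A - 8) = -3*2*A*(-8 + A) = -6*A*(-8 + A))
(159 + J(v))*c(10) = (159 + 6*12*(8 - 1*12))*10 = (159 + 6*12*(8 - 12))*10 = (159 + 6*12*(-4))*10 = (159 - 288)*10 = -129*10 = -1290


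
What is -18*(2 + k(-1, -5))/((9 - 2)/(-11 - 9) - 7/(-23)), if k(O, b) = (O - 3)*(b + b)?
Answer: 16560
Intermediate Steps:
k(O, b) = 2*b*(-3 + O) (k(O, b) = (-3 + O)*(2*b) = 2*b*(-3 + O))
-18*(2 + k(-1, -5))/((9 - 2)/(-11 - 9) - 7/(-23)) = -18*(2 + 2*(-5)*(-3 - 1))/((9 - 2)/(-11 - 9) - 7/(-23)) = -18*(2 + 2*(-5)*(-4))/(7/(-20) - 7*(-1/23)) = -18*(2 + 40)/(7*(-1/20) + 7/23) = -756/(-7/20 + 7/23) = -756/(-21/460) = -756*(-460)/21 = -18*(-920) = 16560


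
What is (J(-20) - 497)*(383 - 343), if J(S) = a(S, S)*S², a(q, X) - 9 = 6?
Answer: 220120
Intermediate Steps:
a(q, X) = 15 (a(q, X) = 9 + 6 = 15)
J(S) = 15*S²
(J(-20) - 497)*(383 - 343) = (15*(-20)² - 497)*(383 - 343) = (15*400 - 497)*40 = (6000 - 497)*40 = 5503*40 = 220120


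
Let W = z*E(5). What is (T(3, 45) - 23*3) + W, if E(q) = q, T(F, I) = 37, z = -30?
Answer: -182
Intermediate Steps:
W = -150 (W = -30*5 = -150)
(T(3, 45) - 23*3) + W = (37 - 23*3) - 150 = (37 - 69) - 150 = -32 - 150 = -182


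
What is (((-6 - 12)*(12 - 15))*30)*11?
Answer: 17820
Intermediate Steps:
(((-6 - 12)*(12 - 15))*30)*11 = (-18*(-3)*30)*11 = (54*30)*11 = 1620*11 = 17820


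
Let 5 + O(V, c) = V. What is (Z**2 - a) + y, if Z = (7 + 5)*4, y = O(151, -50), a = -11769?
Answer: 14219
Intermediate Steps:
O(V, c) = -5 + V
y = 146 (y = -5 + 151 = 146)
Z = 48 (Z = 12*4 = 48)
(Z**2 - a) + y = (48**2 - 1*(-11769)) + 146 = (2304 + 11769) + 146 = 14073 + 146 = 14219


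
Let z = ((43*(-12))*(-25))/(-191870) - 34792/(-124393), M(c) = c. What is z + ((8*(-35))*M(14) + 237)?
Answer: -8789813945219/2386728491 ≈ -3682.8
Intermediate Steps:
z = 507087134/2386728491 (z = -516*(-25)*(-1/191870) - 34792*(-1/124393) = 12900*(-1/191870) + 34792/124393 = -1290/19187 + 34792/124393 = 507087134/2386728491 ≈ 0.21246)
z + ((8*(-35))*M(14) + 237) = 507087134/2386728491 + ((8*(-35))*14 + 237) = 507087134/2386728491 + (-280*14 + 237) = 507087134/2386728491 + (-3920 + 237) = 507087134/2386728491 - 3683 = -8789813945219/2386728491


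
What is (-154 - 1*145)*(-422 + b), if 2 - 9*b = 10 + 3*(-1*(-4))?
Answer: 1141582/9 ≈ 1.2684e+5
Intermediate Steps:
b = -20/9 (b = 2/9 - (10 + 3*(-1*(-4)))/9 = 2/9 - (10 + 3*4)/9 = 2/9 - (10 + 12)/9 = 2/9 - ⅑*22 = 2/9 - 22/9 = -20/9 ≈ -2.2222)
(-154 - 1*145)*(-422 + b) = (-154 - 1*145)*(-422 - 20/9) = (-154 - 145)*(-3818/9) = -299*(-3818/9) = 1141582/9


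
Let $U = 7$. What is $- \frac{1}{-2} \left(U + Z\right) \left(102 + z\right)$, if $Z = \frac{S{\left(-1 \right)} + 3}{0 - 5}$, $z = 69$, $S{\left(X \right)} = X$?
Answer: $\frac{5643}{10} \approx 564.3$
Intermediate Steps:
$Z = - \frac{2}{5}$ ($Z = \frac{-1 + 3}{0 - 5} = \frac{2}{-5} = 2 \left(- \frac{1}{5}\right) = - \frac{2}{5} \approx -0.4$)
$- \frac{1}{-2} \left(U + Z\right) \left(102 + z\right) = - \frac{1}{-2} \left(7 - \frac{2}{5}\right) \left(102 + 69\right) = \left(-1\right) \left(- \frac{1}{2}\right) \frac{33}{5} \cdot 171 = \frac{1}{2} \cdot \frac{33}{5} \cdot 171 = \frac{33}{10} \cdot 171 = \frac{5643}{10}$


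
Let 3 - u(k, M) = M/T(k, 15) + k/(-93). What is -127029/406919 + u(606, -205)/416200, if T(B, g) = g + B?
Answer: -20354260632467/65206866996756 ≈ -0.31215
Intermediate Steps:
T(B, g) = B + g
u(k, M) = 3 + k/93 - M/(15 + k) (u(k, M) = 3 - (M/(k + 15) + k/(-93)) = 3 - (M/(15 + k) + k*(-1/93)) = 3 - (M/(15 + k) - k/93) = 3 - (-k/93 + M/(15 + k)) = 3 + (k/93 - M/(15 + k)) = 3 + k/93 - M/(15 + k))
-127029/406919 + u(606, -205)/416200 = -127029/406919 + ((-1*(-205) + (15 + 606)*(279 + 606)/93)/(15 + 606))/416200 = -127029*1/406919 + ((205 + (1/93)*621*885)/621)*(1/416200) = -127029/406919 + ((205 + 183195/31)/621)*(1/416200) = -127029/406919 + ((1/621)*(189550/31))*(1/416200) = -127029/406919 + (189550/19251)*(1/416200) = -127029/406919 + 3791/160245324 = -20354260632467/65206866996756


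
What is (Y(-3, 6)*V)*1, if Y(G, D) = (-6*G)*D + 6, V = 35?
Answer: 3990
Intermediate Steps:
Y(G, D) = 6 - 6*D*G (Y(G, D) = -6*D*G + 6 = 6 - 6*D*G)
(Y(-3, 6)*V)*1 = ((6 - 6*6*(-3))*35)*1 = ((6 + 108)*35)*1 = (114*35)*1 = 3990*1 = 3990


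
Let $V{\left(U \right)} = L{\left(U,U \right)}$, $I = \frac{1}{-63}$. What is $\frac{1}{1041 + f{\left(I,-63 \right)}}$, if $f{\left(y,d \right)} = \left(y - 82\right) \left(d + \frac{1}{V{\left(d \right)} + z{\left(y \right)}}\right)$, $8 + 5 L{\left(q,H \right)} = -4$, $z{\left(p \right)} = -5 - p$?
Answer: $\frac{2326}{14465643} \approx 0.00016079$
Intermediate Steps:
$I = - \frac{1}{63} \approx -0.015873$
$L{\left(q,H \right)} = - \frac{12}{5}$ ($L{\left(q,H \right)} = - \frac{8}{5} + \frac{1}{5} \left(-4\right) = - \frac{8}{5} - \frac{4}{5} = - \frac{12}{5}$)
$V{\left(U \right)} = - \frac{12}{5}$
$f{\left(y,d \right)} = \left(-82 + y\right) \left(d + \frac{1}{- \frac{37}{5} - y}\right)$ ($f{\left(y,d \right)} = \left(y - 82\right) \left(d + \frac{1}{- \frac{12}{5} - \left(5 + y\right)}\right) = \left(-82 + y\right) \left(d + \frac{1}{- \frac{37}{5} - y}\right)$)
$\frac{1}{1041 + f{\left(I,-63 \right)}} = \frac{1}{1041 + \frac{410 - -191142 - - \frac{5}{63} - \left(-23499\right) \left(- \frac{1}{63}\right) + 5 \left(-63\right) \left(- \frac{1}{63}\right)^{2}}{37 + 5 \left(- \frac{1}{63}\right)}} = \frac{1}{1041 + \frac{410 + 191142 + \frac{5}{63} - 373 + 5 \left(-63\right) \frac{1}{3969}}{37 - \frac{5}{63}}} = \frac{1}{1041 + \frac{410 + 191142 + \frac{5}{63} - 373 - \frac{5}{63}}{\frac{2326}{63}}} = \frac{1}{1041 + \frac{63}{2326} \cdot 191179} = \frac{1}{1041 + \frac{12044277}{2326}} = \frac{1}{\frac{14465643}{2326}} = \frac{2326}{14465643}$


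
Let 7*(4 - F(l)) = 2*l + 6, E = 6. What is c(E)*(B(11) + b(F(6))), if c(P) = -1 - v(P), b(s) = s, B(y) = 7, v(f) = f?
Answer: -59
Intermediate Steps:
F(l) = 22/7 - 2*l/7 (F(l) = 4 - (2*l + 6)/7 = 4 - (6 + 2*l)/7 = 4 + (-6/7 - 2*l/7) = 22/7 - 2*l/7)
c(P) = -1 - P
c(E)*(B(11) + b(F(6))) = (-1 - 1*6)*(7 + (22/7 - 2/7*6)) = (-1 - 6)*(7 + (22/7 - 12/7)) = -7*(7 + 10/7) = -7*59/7 = -59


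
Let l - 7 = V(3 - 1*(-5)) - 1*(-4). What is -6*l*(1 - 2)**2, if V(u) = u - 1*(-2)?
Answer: -126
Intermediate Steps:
V(u) = 2 + u (V(u) = u + 2 = 2 + u)
l = 21 (l = 7 + ((2 + (3 - 1*(-5))) - 1*(-4)) = 7 + ((2 + (3 + 5)) + 4) = 7 + ((2 + 8) + 4) = 7 + (10 + 4) = 7 + 14 = 21)
-6*l*(1 - 2)**2 = -126*(1 - 2)**2 = -126*(-1)**2 = -126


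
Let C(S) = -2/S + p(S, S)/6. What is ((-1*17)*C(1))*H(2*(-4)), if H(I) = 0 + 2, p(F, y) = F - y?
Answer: 68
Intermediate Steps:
H(I) = 2
C(S) = -2/S (C(S) = -2/S + (S - S)/6 = -2/S + 0*(⅙) = -2/S + 0 = -2/S)
((-1*17)*C(1))*H(2*(-4)) = ((-1*17)*(-2/1))*2 = -(-34)*2 = -17*(-2)*2 = 34*2 = 68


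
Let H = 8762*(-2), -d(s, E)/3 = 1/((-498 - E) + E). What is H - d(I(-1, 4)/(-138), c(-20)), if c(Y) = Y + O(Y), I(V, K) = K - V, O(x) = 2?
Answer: -2908985/166 ≈ -17524.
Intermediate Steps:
c(Y) = 2 + Y (c(Y) = Y + 2 = 2 + Y)
d(s, E) = 1/166 (d(s, E) = -3/((-498 - E) + E) = -3/(-498) = -3*(-1/498) = 1/166)
H = -17524
H - d(I(-1, 4)/(-138), c(-20)) = -17524 - 1*1/166 = -17524 - 1/166 = -2908985/166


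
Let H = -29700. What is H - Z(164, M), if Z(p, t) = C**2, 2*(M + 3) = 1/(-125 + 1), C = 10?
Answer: -29800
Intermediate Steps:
M = -745/248 (M = -3 + 1/(2*(-125 + 1)) = -3 + (1/2)/(-124) = -3 + (1/2)*(-1/124) = -3 - 1/248 = -745/248 ≈ -3.0040)
Z(p, t) = 100 (Z(p, t) = 10**2 = 100)
H - Z(164, M) = -29700 - 1*100 = -29700 - 100 = -29800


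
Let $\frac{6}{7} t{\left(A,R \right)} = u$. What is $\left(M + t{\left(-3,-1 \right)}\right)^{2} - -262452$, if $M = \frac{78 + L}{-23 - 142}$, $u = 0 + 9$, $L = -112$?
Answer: $\frac{28593504889}{108900} \approx 2.6257 \cdot 10^{5}$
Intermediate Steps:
$u = 9$
$t{\left(A,R \right)} = \frac{21}{2}$ ($t{\left(A,R \right)} = \frac{7}{6} \cdot 9 = \frac{21}{2}$)
$M = \frac{34}{165}$ ($M = \frac{78 - 112}{-23 - 142} = - \frac{34}{-165} = \left(-34\right) \left(- \frac{1}{165}\right) = \frac{34}{165} \approx 0.20606$)
$\left(M + t{\left(-3,-1 \right)}\right)^{2} - -262452 = \left(\frac{34}{165} + \frac{21}{2}\right)^{2} - -262452 = \left(\frac{3533}{330}\right)^{2} + 262452 = \frac{12482089}{108900} + 262452 = \frac{28593504889}{108900}$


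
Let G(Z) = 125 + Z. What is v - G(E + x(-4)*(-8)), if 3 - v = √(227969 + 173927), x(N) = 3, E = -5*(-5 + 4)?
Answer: -103 - 2*√100474 ≈ -736.95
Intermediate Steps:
E = 5 (E = -5*(-1) = 5)
v = 3 - 2*√100474 (v = 3 - √(227969 + 173927) = 3 - √401896 = 3 - 2*√100474 ≈ -630.95)
v - G(E + x(-4)*(-8)) = (3 - 2*√100474) - (125 + (5 + 3*(-8))) = (3 - 2*√100474) - (125 + (5 - 24)) = (3 - 2*√100474) - (125 - 19) = (3 - 2*√100474) - 1*106 = (3 - 2*√100474) - 106 = -103 - 2*√100474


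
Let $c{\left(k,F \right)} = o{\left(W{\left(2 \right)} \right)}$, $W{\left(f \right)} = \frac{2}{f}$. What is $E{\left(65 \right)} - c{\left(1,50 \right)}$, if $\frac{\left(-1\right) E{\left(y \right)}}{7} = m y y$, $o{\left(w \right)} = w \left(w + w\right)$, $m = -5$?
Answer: $147873$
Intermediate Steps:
$o{\left(w \right)} = 2 w^{2}$ ($o{\left(w \right)} = w 2 w = 2 w^{2}$)
$E{\left(y \right)} = 35 y^{2}$ ($E{\left(y \right)} = - 7 - 5 y y = - 7 \left(- 5 y^{2}\right) = 35 y^{2}$)
$c{\left(k,F \right)} = 2$ ($c{\left(k,F \right)} = 2 \left(\frac{2}{2}\right)^{2} = 2 \left(2 \cdot \frac{1}{2}\right)^{2} = 2 \cdot 1^{2} = 2 \cdot 1 = 2$)
$E{\left(65 \right)} - c{\left(1,50 \right)} = 35 \cdot 65^{2} - 2 = 35 \cdot 4225 - 2 = 147875 - 2 = 147873$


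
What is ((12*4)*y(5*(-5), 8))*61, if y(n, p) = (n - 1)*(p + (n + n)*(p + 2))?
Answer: 37454976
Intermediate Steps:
y(n, p) = (-1 + n)*(p + 2*n*(2 + p)) (y(n, p) = (-1 + n)*(p + (2*n)*(2 + p)) = (-1 + n)*(p + 2*n*(2 + p)))
((12*4)*y(5*(-5), 8))*61 = ((12*4)*(-1*8 - 20*(-5) + 4*(5*(-5))² - 1*5*(-5)*8 + 2*8*(5*(-5))²))*61 = (48*(-8 - 4*(-25) + 4*(-25)² - 1*(-25)*8 + 2*8*(-25)²))*61 = (48*(-8 + 100 + 4*625 + 200 + 2*8*625))*61 = (48*(-8 + 100 + 2500 + 200 + 10000))*61 = (48*12792)*61 = 614016*61 = 37454976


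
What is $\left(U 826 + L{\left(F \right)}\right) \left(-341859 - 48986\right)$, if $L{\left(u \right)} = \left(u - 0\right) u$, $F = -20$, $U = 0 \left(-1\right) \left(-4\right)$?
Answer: $-156338000$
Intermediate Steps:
$U = 0$ ($U = 0 \left(-4\right) = 0$)
$L{\left(u \right)} = u^{2}$ ($L{\left(u \right)} = \left(u + 0\right) u = u u = u^{2}$)
$\left(U 826 + L{\left(F \right)}\right) \left(-341859 - 48986\right) = \left(0 \cdot 826 + \left(-20\right)^{2}\right) \left(-341859 - 48986\right) = \left(0 + 400\right) \left(-390845\right) = 400 \left(-390845\right) = -156338000$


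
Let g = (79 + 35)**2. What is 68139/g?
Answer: 7571/1444 ≈ 5.2431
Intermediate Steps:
g = 12996 (g = 114**2 = 12996)
68139/g = 68139/12996 = 68139*(1/12996) = 7571/1444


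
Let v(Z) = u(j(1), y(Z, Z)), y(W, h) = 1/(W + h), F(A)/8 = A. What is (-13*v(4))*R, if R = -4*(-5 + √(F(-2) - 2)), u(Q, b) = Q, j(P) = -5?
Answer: 1300 - 780*I*√2 ≈ 1300.0 - 1103.1*I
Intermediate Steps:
F(A) = 8*A
R = 20 - 12*I*√2 (R = -4*(-5 + √(8*(-2) - 2)) = -4*(-5 + √(-16 - 2)) = -4*(-5 + √(-18)) = -4*(-5 + 3*I*√2) = 20 - 12*I*√2 ≈ 20.0 - 16.971*I)
v(Z) = -5
(-13*v(4))*R = (-13*(-5))*(20 - 12*I*√2) = 65*(20 - 12*I*√2) = 1300 - 780*I*√2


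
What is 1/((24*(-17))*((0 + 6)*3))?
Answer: -1/7344 ≈ -0.00013617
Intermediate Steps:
1/((24*(-17))*((0 + 6)*3)) = 1/(-2448*3) = 1/(-408*18) = 1/(-7344) = -1/7344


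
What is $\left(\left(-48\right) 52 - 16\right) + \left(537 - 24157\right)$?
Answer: $-26132$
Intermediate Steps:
$\left(\left(-48\right) 52 - 16\right) + \left(537 - 24157\right) = \left(-2496 - 16\right) - 23620 = -2512 - 23620 = -26132$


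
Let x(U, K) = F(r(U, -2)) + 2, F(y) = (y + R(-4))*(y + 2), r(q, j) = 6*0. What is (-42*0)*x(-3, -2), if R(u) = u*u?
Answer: 0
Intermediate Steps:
r(q, j) = 0
R(u) = u**2
F(y) = (2 + y)*(16 + y) (F(y) = (y + (-4)**2)*(y + 2) = (y + 16)*(2 + y) = (16 + y)*(2 + y) = (2 + y)*(16 + y))
x(U, K) = 34 (x(U, K) = (32 + 0**2 + 18*0) + 2 = (32 + 0 + 0) + 2 = 32 + 2 = 34)
(-42*0)*x(-3, -2) = -42*0*34 = 0*34 = 0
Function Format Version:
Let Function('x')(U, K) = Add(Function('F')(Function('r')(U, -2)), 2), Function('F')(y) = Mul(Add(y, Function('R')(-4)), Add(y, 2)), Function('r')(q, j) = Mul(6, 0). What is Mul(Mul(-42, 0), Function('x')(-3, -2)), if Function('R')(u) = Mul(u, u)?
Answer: 0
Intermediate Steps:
Function('r')(q, j) = 0
Function('R')(u) = Pow(u, 2)
Function('F')(y) = Mul(Add(2, y), Add(16, y)) (Function('F')(y) = Mul(Add(y, Pow(-4, 2)), Add(y, 2)) = Mul(Add(y, 16), Add(2, y)) = Mul(Add(16, y), Add(2, y)) = Mul(Add(2, y), Add(16, y)))
Function('x')(U, K) = 34 (Function('x')(U, K) = Add(Add(32, Pow(0, 2), Mul(18, 0)), 2) = Add(Add(32, 0, 0), 2) = Add(32, 2) = 34)
Mul(Mul(-42, 0), Function('x')(-3, -2)) = Mul(Mul(-42, 0), 34) = Mul(0, 34) = 0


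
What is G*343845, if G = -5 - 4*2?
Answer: -4469985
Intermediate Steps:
G = -13 (G = -5 - 8 = -13)
G*343845 = -13*343845 = -4469985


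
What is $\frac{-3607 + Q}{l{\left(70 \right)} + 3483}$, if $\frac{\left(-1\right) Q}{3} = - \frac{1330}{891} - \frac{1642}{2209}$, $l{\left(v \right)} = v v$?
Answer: $- \frac{2362054319}{5499859959} \approx -0.42948$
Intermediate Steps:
$l{\left(v \right)} = v^{2}$
$Q = \frac{4400992}{656073}$ ($Q = - 3 \left(- \frac{1330}{891} - \frac{1642}{2209}\right) = \left(-3\right) \left(- \frac{4400992}{1968219}\right) = \frac{4400992}{656073} \approx 6.7081$)
$\frac{-3607 + Q}{l{\left(70 \right)} + 3483} = \frac{-3607 + \frac{4400992}{656073}}{70^{2} + 3483} = - \frac{2362054319}{656073 \left(4900 + 3483\right)} = - \frac{2362054319}{656073 \cdot 8383} = \left(- \frac{2362054319}{656073}\right) \frac{1}{8383} = - \frac{2362054319}{5499859959}$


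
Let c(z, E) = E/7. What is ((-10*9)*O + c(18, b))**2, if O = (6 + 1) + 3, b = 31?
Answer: 39300361/49 ≈ 8.0205e+5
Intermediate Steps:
O = 10 (O = 7 + 3 = 10)
c(z, E) = E/7 (c(z, E) = E*(1/7) = E/7)
((-10*9)*O + c(18, b))**2 = (-10*9*10 + (1/7)*31)**2 = (-90*10 + 31/7)**2 = (-900 + 31/7)**2 = (-6269/7)**2 = 39300361/49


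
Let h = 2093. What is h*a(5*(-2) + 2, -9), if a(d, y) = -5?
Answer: -10465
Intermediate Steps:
h*a(5*(-2) + 2, -9) = 2093*(-5) = -10465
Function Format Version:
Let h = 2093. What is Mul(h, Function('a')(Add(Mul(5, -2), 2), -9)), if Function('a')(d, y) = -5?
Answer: -10465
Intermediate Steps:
Mul(h, Function('a')(Add(Mul(5, -2), 2), -9)) = Mul(2093, -5) = -10465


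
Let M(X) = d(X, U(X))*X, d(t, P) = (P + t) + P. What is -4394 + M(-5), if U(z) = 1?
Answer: -4379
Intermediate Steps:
d(t, P) = t + 2*P
M(X) = X*(2 + X) (M(X) = (X + 2*1)*X = (X + 2)*X = (2 + X)*X = X*(2 + X))
-4394 + M(-5) = -4394 - 5*(2 - 5) = -4394 - 5*(-3) = -4394 + 15 = -4379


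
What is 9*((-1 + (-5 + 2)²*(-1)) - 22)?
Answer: -288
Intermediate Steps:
9*((-1 + (-5 + 2)²*(-1)) - 22) = 9*((-1 + (-3)²*(-1)) - 22) = 9*((-1 + 9*(-1)) - 22) = 9*((-1 - 9) - 22) = 9*(-10 - 22) = 9*(-32) = -288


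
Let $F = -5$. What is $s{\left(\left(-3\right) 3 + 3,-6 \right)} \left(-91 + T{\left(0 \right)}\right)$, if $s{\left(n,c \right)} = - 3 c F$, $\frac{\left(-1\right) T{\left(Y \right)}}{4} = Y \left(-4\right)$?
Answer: $8190$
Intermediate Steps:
$T{\left(Y \right)} = 16 Y$ ($T{\left(Y \right)} = - 4 Y \left(-4\right) = - 4 \left(- 4 Y\right) = 16 Y$)
$s{\left(n,c \right)} = 15 c$ ($s{\left(n,c \right)} = - 3 c \left(-5\right) = 15 c$)
$s{\left(\left(-3\right) 3 + 3,-6 \right)} \left(-91 + T{\left(0 \right)}\right) = 15 \left(-6\right) \left(-91 + 16 \cdot 0\right) = - 90 \left(-91 + 0\right) = \left(-90\right) \left(-91\right) = 8190$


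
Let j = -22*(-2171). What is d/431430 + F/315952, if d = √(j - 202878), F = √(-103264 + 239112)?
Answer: √33962/157976 + I*√38779/215715 ≈ 0.0011666 + 0.00091289*I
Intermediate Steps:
j = 47762
F = 2*√33962 (F = √135848 = 2*√33962 ≈ 368.58)
d = 2*I*√38779 (d = √(47762 - 202878) = √(-155116) = 2*I*√38779 ≈ 393.85*I)
d/431430 + F/315952 = (2*I*√38779)/431430 + (2*√33962)/315952 = (2*I*√38779)*(1/431430) + (2*√33962)*(1/315952) = I*√38779/215715 + √33962/157976 = √33962/157976 + I*√38779/215715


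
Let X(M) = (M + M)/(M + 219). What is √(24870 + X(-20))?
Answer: √984868910/199 ≈ 157.70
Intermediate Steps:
X(M) = 2*M/(219 + M) (X(M) = (2*M)/(219 + M) = 2*M/(219 + M))
√(24870 + X(-20)) = √(24870 + 2*(-20)/(219 - 20)) = √(24870 + 2*(-20)/199) = √(24870 + 2*(-20)*(1/199)) = √(24870 - 40/199) = √(4949090/199) = √984868910/199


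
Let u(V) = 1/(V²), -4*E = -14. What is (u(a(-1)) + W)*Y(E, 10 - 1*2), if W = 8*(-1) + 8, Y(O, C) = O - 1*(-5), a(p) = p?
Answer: 17/2 ≈ 8.5000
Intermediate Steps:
E = 7/2 (E = -¼*(-14) = 7/2 ≈ 3.5000)
Y(O, C) = 5 + O (Y(O, C) = O + 5 = 5 + O)
W = 0 (W = -8 + 8 = 0)
u(V) = V⁻²
(u(a(-1)) + W)*Y(E, 10 - 1*2) = ((-1)⁻² + 0)*(5 + 7/2) = (1 + 0)*(17/2) = 1*(17/2) = 17/2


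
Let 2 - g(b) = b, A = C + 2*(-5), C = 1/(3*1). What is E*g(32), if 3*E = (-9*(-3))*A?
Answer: 2610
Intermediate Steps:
C = ⅓ (C = 1/3 = ⅓ ≈ 0.33333)
A = -29/3 (A = ⅓ + 2*(-5) = ⅓ - 10 = -29/3 ≈ -9.6667)
E = -87 (E = (-9*(-3)*(-29/3))/3 = (27*(-29/3))/3 = (⅓)*(-261) = -87)
g(b) = 2 - b
E*g(32) = -87*(2 - 1*32) = -87*(2 - 32) = -87*(-30) = 2610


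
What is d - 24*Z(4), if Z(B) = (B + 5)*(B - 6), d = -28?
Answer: 404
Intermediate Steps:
Z(B) = (-6 + B)*(5 + B) (Z(B) = (5 + B)*(-6 + B) = (-6 + B)*(5 + B))
d - 24*Z(4) = -28 - 24*(-30 + 4**2 - 1*4) = -28 - 24*(-30 + 16 - 4) = -28 - 24*(-18) = -28 + 432 = 404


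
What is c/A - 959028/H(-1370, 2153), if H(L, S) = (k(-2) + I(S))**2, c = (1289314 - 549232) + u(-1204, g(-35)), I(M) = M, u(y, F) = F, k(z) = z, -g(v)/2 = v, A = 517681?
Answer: 976021813228/798402322827 ≈ 1.2225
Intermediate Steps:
g(v) = -2*v
c = 740152 (c = (1289314 - 549232) - 2*(-35) = 740082 + 70 = 740152)
H(L, S) = (-2 + S)**2
c/A - 959028/H(-1370, 2153) = 740152/517681 - 959028/(-2 + 2153)**2 = 740152*(1/517681) - 959028/(2151**2) = 740152/517681 - 959028/4626801 = 740152/517681 - 959028*1/4626801 = 740152/517681 - 319676/1542267 = 976021813228/798402322827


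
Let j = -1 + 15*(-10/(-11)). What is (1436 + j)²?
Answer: 253924225/121 ≈ 2.0985e+6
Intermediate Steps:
j = 139/11 (j = -1 + 15*(-10*(-1/11)) = -1 + 15*(10/11) = -1 + 150/11 = 139/11 ≈ 12.636)
(1436 + j)² = (1436 + 139/11)² = (15935/11)² = 253924225/121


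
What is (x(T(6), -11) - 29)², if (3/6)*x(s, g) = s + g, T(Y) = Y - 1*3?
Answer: 2025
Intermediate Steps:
T(Y) = -3 + Y (T(Y) = Y - 3 = -3 + Y)
x(s, g) = 2*g + 2*s (x(s, g) = 2*(s + g) = 2*(g + s) = 2*g + 2*s)
(x(T(6), -11) - 29)² = ((2*(-11) + 2*(-3 + 6)) - 29)² = ((-22 + 2*3) - 29)² = ((-22 + 6) - 29)² = (-16 - 29)² = (-45)² = 2025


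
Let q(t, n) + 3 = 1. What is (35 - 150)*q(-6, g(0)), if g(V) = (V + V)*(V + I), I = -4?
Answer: 230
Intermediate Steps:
g(V) = 2*V*(-4 + V) (g(V) = (V + V)*(V - 4) = (2*V)*(-4 + V) = 2*V*(-4 + V))
q(t, n) = -2 (q(t, n) = -3 + 1 = -2)
(35 - 150)*q(-6, g(0)) = (35 - 150)*(-2) = -115*(-2) = 230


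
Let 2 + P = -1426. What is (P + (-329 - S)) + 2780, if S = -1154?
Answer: 2177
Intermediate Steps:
P = -1428 (P = -2 - 1426 = -1428)
(P + (-329 - S)) + 2780 = (-1428 + (-329 - 1*(-1154))) + 2780 = (-1428 + (-329 + 1154)) + 2780 = (-1428 + 825) + 2780 = -603 + 2780 = 2177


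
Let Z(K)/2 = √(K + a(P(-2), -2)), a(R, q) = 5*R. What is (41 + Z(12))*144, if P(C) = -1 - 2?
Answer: 5904 + 288*I*√3 ≈ 5904.0 + 498.83*I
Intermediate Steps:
P(C) = -3
Z(K) = 2*√(-15 + K) (Z(K) = 2*√(K + 5*(-3)) = 2*√(K - 15) = 2*√(-15 + K))
(41 + Z(12))*144 = (41 + 2*√(-15 + 12))*144 = (41 + 2*√(-3))*144 = (41 + 2*(I*√3))*144 = (41 + 2*I*√3)*144 = 5904 + 288*I*√3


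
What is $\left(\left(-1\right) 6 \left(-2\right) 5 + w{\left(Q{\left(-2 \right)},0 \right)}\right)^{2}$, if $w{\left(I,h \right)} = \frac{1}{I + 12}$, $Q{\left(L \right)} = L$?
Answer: $\frac{361201}{100} \approx 3612.0$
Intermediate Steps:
$w{\left(I,h \right)} = \frac{1}{12 + I}$
$\left(\left(-1\right) 6 \left(-2\right) 5 + w{\left(Q{\left(-2 \right)},0 \right)}\right)^{2} = \left(\left(-1\right) 6 \left(-2\right) 5 + \frac{1}{12 - 2}\right)^{2} = \left(\left(-6\right) \left(-2\right) 5 + \frac{1}{10}\right)^{2} = \left(12 \cdot 5 + \frac{1}{10}\right)^{2} = \left(60 + \frac{1}{10}\right)^{2} = \left(\frac{601}{10}\right)^{2} = \frac{361201}{100}$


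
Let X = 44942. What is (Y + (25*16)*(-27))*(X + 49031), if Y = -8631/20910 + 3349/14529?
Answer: -102778595378424119/101267130 ≈ -1.0149e+9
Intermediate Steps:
Y = -18457403/101267130 (Y = -8631*1/20910 + 3349*(1/14529) = -2877/6970 + 3349/14529 = -18457403/101267130 ≈ -0.18226)
(Y + (25*16)*(-27))*(X + 49031) = (-18457403/101267130 + (25*16)*(-27))*(44942 + 49031) = (-18457403/101267130 + 400*(-27))*93973 = (-18457403/101267130 - 10800)*93973 = -1093703461403/101267130*93973 = -102778595378424119/101267130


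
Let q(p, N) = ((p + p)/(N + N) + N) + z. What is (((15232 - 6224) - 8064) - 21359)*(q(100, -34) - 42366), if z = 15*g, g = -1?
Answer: 14721358575/17 ≈ 8.6596e+8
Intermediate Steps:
z = -15 (z = 15*(-1) = -15)
q(p, N) = -15 + N + p/N (q(p, N) = ((p + p)/(N + N) + N) - 15 = ((2*p)/((2*N)) + N) - 15 = ((2*p)*(1/(2*N)) + N) - 15 = (p/N + N) - 15 = (N + p/N) - 15 = -15 + N + p/N)
(((15232 - 6224) - 8064) - 21359)*(q(100, -34) - 42366) = (((15232 - 6224) - 8064) - 21359)*((-15 - 34 + 100/(-34)) - 42366) = ((9008 - 8064) - 21359)*((-15 - 34 + 100*(-1/34)) - 42366) = (944 - 21359)*((-15 - 34 - 50/17) - 42366) = -20415*(-883/17 - 42366) = -20415*(-721105/17) = 14721358575/17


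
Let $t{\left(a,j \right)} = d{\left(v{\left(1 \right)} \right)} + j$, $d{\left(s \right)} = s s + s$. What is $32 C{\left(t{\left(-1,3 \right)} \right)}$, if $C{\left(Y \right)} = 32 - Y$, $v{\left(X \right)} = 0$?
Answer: $928$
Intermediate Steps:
$d{\left(s \right)} = s + s^{2}$ ($d{\left(s \right)} = s^{2} + s = s + s^{2}$)
$t{\left(a,j \right)} = j$ ($t{\left(a,j \right)} = 0 \left(1 + 0\right) + j = 0 \cdot 1 + j = 0 + j = j$)
$32 C{\left(t{\left(-1,3 \right)} \right)} = 32 \left(32 - 3\right) = 32 \cdot 29 = 928$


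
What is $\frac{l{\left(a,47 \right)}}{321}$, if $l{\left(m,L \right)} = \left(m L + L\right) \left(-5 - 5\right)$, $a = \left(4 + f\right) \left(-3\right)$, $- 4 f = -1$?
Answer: $\frac{11045}{642} \approx 17.204$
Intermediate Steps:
$f = \frac{1}{4}$ ($f = \left(- \frac{1}{4}\right) \left(-1\right) = \frac{1}{4} \approx 0.25$)
$a = - \frac{51}{4}$ ($a = \left(4 + \frac{1}{4}\right) \left(-3\right) = \frac{17}{4} \left(-3\right) = - \frac{51}{4} \approx -12.75$)
$l{\left(m,L \right)} = - 10 L - 10 L m$ ($l{\left(m,L \right)} = \left(L m + L\right) \left(-10\right) = \left(L + L m\right) \left(-10\right) = - 10 L - 10 L m$)
$\frac{l{\left(a,47 \right)}}{321} = \frac{\left(-10\right) 47 \left(1 - \frac{51}{4}\right)}{321} = \left(-10\right) 47 \left(- \frac{47}{4}\right) \frac{1}{321} = \frac{11045}{2} \cdot \frac{1}{321} = \frac{11045}{642}$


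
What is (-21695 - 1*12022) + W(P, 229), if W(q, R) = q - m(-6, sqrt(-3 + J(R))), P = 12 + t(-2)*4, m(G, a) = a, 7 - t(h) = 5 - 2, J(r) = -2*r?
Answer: -33689 - I*sqrt(461) ≈ -33689.0 - 21.471*I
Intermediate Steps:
t(h) = 4 (t(h) = 7 - (5 - 2) = 7 - 1*3 = 7 - 3 = 4)
P = 28 (P = 12 + 4*4 = 12 + 16 = 28)
W(q, R) = q - sqrt(-3 - 2*R)
(-21695 - 1*12022) + W(P, 229) = (-21695 - 1*12022) + (28 - sqrt(-3 - 2*229)) = (-21695 - 12022) + (28 - sqrt(-3 - 458)) = -33717 + (28 - sqrt(-461)) = -33717 + (28 - I*sqrt(461)) = -33689 - I*sqrt(461)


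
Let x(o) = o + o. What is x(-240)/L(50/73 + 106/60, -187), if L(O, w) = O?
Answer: -1051200/5369 ≈ -195.79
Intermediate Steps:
x(o) = 2*o
x(-240)/L(50/73 + 106/60, -187) = (2*(-240))/(50/73 + 106/60) = -480/(50*(1/73) + 106*(1/60)) = -480/(50/73 + 53/30) = -480/5369/2190 = -480*2190/5369 = -1051200/5369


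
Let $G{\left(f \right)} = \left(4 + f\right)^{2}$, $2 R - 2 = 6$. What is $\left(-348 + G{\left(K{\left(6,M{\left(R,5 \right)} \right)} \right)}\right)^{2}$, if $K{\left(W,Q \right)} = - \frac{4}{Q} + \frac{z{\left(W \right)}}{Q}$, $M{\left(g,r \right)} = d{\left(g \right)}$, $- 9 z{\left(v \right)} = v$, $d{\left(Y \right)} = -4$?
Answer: $\frac{133795489}{1296} \approx 1.0324 \cdot 10^{5}$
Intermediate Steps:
$R = 4$ ($R = 1 + \frac{1}{2} \cdot 6 = 1 + 3 = 4$)
$z{\left(v \right)} = - \frac{v}{9}$
$M{\left(g,r \right)} = -4$
$K{\left(W,Q \right)} = - \frac{4}{Q} - \frac{W}{9 Q}$ ($K{\left(W,Q \right)} = - \frac{4}{Q} + \frac{\left(- \frac{1}{9}\right) W}{Q} = - \frac{4}{Q} - \frac{W}{9 Q}$)
$\left(-348 + G{\left(K{\left(6,M{\left(R,5 \right)} \right)} \right)}\right)^{2} = \left(-348 + \left(4 + \frac{-36 - 6}{9 \left(-4\right)}\right)^{2}\right)^{2} = \left(-348 + \left(4 + \frac{1}{9} \left(- \frac{1}{4}\right) \left(-36 - 6\right)\right)^{2}\right)^{2} = \left(-348 + \left(4 + \frac{1}{9} \left(- \frac{1}{4}\right) \left(-42\right)\right)^{2}\right)^{2} = \left(-348 + \left(4 + \frac{7}{6}\right)^{2}\right)^{2} = \left(-348 + \left(\frac{31}{6}\right)^{2}\right)^{2} = \left(-348 + \frac{961}{36}\right)^{2} = \left(- \frac{11567}{36}\right)^{2} = \frac{133795489}{1296}$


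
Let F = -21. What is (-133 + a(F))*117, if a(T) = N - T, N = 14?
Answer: -11466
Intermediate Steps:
a(T) = 14 - T
(-133 + a(F))*117 = (-133 + (14 - 1*(-21)))*117 = (-133 + (14 + 21))*117 = (-133 + 35)*117 = -98*117 = -11466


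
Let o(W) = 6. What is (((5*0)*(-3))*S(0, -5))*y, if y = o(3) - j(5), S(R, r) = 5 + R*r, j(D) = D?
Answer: 0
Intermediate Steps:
y = 1 (y = 6 - 1*5 = 6 - 5 = 1)
(((5*0)*(-3))*S(0, -5))*y = (((5*0)*(-3))*(5 + 0*(-5)))*1 = ((0*(-3))*(5 + 0))*1 = (0*5)*1 = 0*1 = 0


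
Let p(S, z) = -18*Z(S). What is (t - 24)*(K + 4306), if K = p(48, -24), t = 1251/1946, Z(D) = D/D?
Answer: -701088/7 ≈ -1.0016e+5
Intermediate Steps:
Z(D) = 1
t = 9/14 (t = 1251*(1/1946) = 9/14 ≈ 0.64286)
p(S, z) = -18 (p(S, z) = -18*1 = -18)
K = -18
(t - 24)*(K + 4306) = (9/14 - 24)*(-18 + 4306) = -327/14*4288 = -701088/7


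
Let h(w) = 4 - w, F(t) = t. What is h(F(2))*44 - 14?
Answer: 74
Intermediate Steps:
h(F(2))*44 - 14 = (4 - 1*2)*44 - 14 = (4 - 2)*44 - 14 = 2*44 - 14 = 88 - 14 = 74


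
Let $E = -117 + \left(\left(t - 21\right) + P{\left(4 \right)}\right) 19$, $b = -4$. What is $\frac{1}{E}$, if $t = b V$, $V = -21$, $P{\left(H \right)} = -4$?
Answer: $\frac{1}{1004} \approx 0.00099602$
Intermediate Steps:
$t = 84$ ($t = \left(-4\right) \left(-21\right) = 84$)
$E = 1004$ ($E = -117 + \left(\left(84 - 21\right) - 4\right) 19 = -117 + \left(63 - 4\right) 19 = -117 + 59 \cdot 19 = -117 + 1121 = 1004$)
$\frac{1}{E} = \frac{1}{1004}$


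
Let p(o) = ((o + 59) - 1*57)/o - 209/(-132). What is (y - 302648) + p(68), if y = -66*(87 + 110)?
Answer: -64392067/204 ≈ -3.1565e+5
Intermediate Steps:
p(o) = 19/12 + (2 + o)/o (p(o) = ((59 + o) - 57)/o - 209*(-1/132) = (2 + o)/o + 19/12 = 19/12 + (2 + o)/o)
y = -13002 (y = -66*197 = -13002)
(y - 302648) + p(68) = (-13002 - 302648) + (31/12 + 2/68) = -315650 + (31/12 + 2*(1/68)) = -315650 + (31/12 + 1/34) = -315650 + 533/204 = -64392067/204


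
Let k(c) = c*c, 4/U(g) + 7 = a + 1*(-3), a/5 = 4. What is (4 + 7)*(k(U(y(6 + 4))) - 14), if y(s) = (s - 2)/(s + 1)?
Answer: -3806/25 ≈ -152.24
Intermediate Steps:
a = 20 (a = 5*4 = 20)
y(s) = (-2 + s)/(1 + s)
U(g) = 2/5 (U(g) = 4/(-7 + (20 + 1*(-3))) = 4/(-7 + (20 - 3)) = 4/(-7 + 17) = 4/10 = 4*(1/10) = 2/5)
k(c) = c**2
(4 + 7)*(k(U(y(6 + 4))) - 14) = (4 + 7)*((2/5)**2 - 14) = 11*(4/25 - 14) = 11*(-346/25) = -3806/25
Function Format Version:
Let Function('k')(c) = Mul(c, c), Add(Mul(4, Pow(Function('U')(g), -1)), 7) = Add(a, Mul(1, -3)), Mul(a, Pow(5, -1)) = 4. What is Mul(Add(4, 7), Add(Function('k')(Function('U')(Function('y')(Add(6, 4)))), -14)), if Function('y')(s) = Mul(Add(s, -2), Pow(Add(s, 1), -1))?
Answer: Rational(-3806, 25) ≈ -152.24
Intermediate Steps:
a = 20 (a = Mul(5, 4) = 20)
Function('y')(s) = Mul(Pow(Add(1, s), -1), Add(-2, s)) (Function('y')(s) = Mul(Add(-2, s), Pow(Add(1, s), -1)) = Mul(Pow(Add(1, s), -1), Add(-2, s)))
Function('U')(g) = Rational(2, 5) (Function('U')(g) = Mul(4, Pow(Add(-7, Add(20, Mul(1, -3))), -1)) = Mul(4, Pow(Add(-7, Add(20, -3)), -1)) = Mul(4, Pow(Add(-7, 17), -1)) = Mul(4, Pow(10, -1)) = Mul(4, Rational(1, 10)) = Rational(2, 5))
Function('k')(c) = Pow(c, 2)
Mul(Add(4, 7), Add(Function('k')(Function('U')(Function('y')(Add(6, 4)))), -14)) = Mul(Add(4, 7), Add(Pow(Rational(2, 5), 2), -14)) = Mul(11, Add(Rational(4, 25), -14)) = Mul(11, Rational(-346, 25)) = Rational(-3806, 25)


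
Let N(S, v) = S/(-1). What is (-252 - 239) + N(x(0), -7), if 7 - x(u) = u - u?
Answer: -498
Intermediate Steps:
x(u) = 7 (x(u) = 7 - (u - u) = 7 - 1*0 = 7 + 0 = 7)
N(S, v) = -S (N(S, v) = S*(-1) = -S)
(-252 - 239) + N(x(0), -7) = (-252 - 239) - 1*7 = -491 - 7 = -498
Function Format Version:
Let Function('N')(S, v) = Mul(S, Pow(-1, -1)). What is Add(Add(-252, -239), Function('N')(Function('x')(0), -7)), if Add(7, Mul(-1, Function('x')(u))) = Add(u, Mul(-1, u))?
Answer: -498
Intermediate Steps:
Function('x')(u) = 7 (Function('x')(u) = Add(7, Mul(-1, Add(u, Mul(-1, u)))) = Add(7, Mul(-1, 0)) = Add(7, 0) = 7)
Function('N')(S, v) = Mul(-1, S) (Function('N')(S, v) = Mul(S, -1) = Mul(-1, S))
Add(Add(-252, -239), Function('N')(Function('x')(0), -7)) = Add(Add(-252, -239), Mul(-1, 7)) = Add(-491, -7) = -498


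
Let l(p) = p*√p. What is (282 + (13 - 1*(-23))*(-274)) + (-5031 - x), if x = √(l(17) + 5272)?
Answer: -14613 - √(5272 + 17*√17) ≈ -14686.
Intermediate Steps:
l(p) = p^(3/2)
x = √(5272 + 17*√17) (x = √(17^(3/2) + 5272) = √(17*√17 + 5272) = √(5272 + 17*√17) ≈ 73.090)
(282 + (13 - 1*(-23))*(-274)) + (-5031 - x) = (282 + (13 - 1*(-23))*(-274)) + (-5031 - √(5272 + 17*√17)) = (282 + (13 + 23)*(-274)) + (-5031 - √(5272 + 17*√17)) = (282 + 36*(-274)) + (-5031 - √(5272 + 17*√17)) = (282 - 9864) + (-5031 - √(5272 + 17*√17)) = -9582 + (-5031 - √(5272 + 17*√17)) = -14613 - √(5272 + 17*√17)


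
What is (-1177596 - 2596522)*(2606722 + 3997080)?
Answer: -24923527996636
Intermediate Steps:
(-1177596 - 2596522)*(2606722 + 3997080) = -3774118*6603802 = -24923527996636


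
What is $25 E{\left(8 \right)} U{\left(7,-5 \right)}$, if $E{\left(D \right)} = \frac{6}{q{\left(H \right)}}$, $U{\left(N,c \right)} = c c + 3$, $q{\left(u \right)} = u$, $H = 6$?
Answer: $700$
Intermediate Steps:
$U{\left(N,c \right)} = 3 + c^{2}$ ($U{\left(N,c \right)} = c^{2} + 3 = 3 + c^{2}$)
$E{\left(D \right)} = 1$ ($E{\left(D \right)} = \frac{6}{6} = 6 \cdot \frac{1}{6} = 1$)
$25 E{\left(8 \right)} U{\left(7,-5 \right)} = 25 \cdot 1 \left(3 + \left(-5\right)^{2}\right) = 25 \left(3 + 25\right) = 25 \cdot 28 = 700$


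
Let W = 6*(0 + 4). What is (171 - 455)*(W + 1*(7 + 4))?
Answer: -9940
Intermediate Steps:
W = 24 (W = 6*4 = 24)
(171 - 455)*(W + 1*(7 + 4)) = (171 - 455)*(24 + 1*(7 + 4)) = -284*(24 + 1*11) = -284*(24 + 11) = -284*35 = -9940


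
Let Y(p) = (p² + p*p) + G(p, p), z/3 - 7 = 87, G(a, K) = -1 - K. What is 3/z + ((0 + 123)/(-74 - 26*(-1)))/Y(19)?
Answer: 3689/527904 ≈ 0.0069880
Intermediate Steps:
z = 282 (z = 21 + 3*87 = 21 + 261 = 282)
Y(p) = -1 - p + 2*p² (Y(p) = (p² + p*p) + (-1 - p) = (p² + p²) + (-1 - p) = 2*p² + (-1 - p) = -1 - p + 2*p²)
3/z + ((0 + 123)/(-74 - 26*(-1)))/Y(19) = 3/282 + ((0 + 123)/(-74 - 26*(-1)))/(-1 - 1*19 + 2*19²) = 3*(1/282) + (123/(-74 + 26))/(-1 - 19 + 2*361) = 1/94 + (123/(-48))/(-1 - 19 + 722) = 1/94 + (123*(-1/48))/702 = 1/94 - 41/16*1/702 = 1/94 - 41/11232 = 3689/527904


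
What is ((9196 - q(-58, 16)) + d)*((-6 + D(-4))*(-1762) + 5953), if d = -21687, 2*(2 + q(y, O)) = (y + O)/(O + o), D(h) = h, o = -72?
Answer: -2355296295/8 ≈ -2.9441e+8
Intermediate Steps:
q(y, O) = -2 + (O + y)/(2*(-72 + O)) (q(y, O) = -2 + ((y + O)/(O - 72))/2 = -2 + ((O + y)/(-72 + O))/2 = -2 + (O + y)/(2*(-72 + O)))
((9196 - q(-58, 16)) + d)*((-6 + D(-4))*(-1762) + 5953) = ((9196 - (288 - 58 - 3*16)/(2*(-72 + 16))) - 21687)*((-6 - 4)*(-1762) + 5953) = ((9196 - (288 - 58 - 48)/(2*(-56))) - 21687)*(-10*(-1762) + 5953) = ((9196 - (-1)*182/(2*56)) - 21687)*(17620 + 5953) = ((9196 - 1*(-13/8)) - 21687)*23573 = ((9196 + 13/8) - 21687)*23573 = (73581/8 - 21687)*23573 = -99915/8*23573 = -2355296295/8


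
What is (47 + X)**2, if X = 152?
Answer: 39601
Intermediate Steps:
(47 + X)**2 = (47 + 152)**2 = 199**2 = 39601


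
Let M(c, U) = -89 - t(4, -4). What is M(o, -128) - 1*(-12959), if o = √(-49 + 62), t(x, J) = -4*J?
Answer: 12854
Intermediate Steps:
o = √13 ≈ 3.6056
M(c, U) = -105 (M(c, U) = -89 - (-4)*(-4) = -89 - 1*16 = -89 - 16 = -105)
M(o, -128) - 1*(-12959) = -105 - 1*(-12959) = -105 + 12959 = 12854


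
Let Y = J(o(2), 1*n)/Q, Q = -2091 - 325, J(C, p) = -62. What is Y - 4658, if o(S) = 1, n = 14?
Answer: -5626833/1208 ≈ -4658.0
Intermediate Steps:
Q = -2416
Y = 31/1208 (Y = -62/(-2416) = -62*(-1/2416) = 31/1208 ≈ 0.025662)
Y - 4658 = 31/1208 - 4658 = -5626833/1208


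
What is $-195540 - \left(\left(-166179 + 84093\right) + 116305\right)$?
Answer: $-229759$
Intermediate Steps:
$-195540 - \left(\left(-166179 + 84093\right) + 116305\right) = -195540 - \left(-82086 + 116305\right) = -195540 - 34219 = -229759$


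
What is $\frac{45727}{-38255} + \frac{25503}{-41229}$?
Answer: $- \frac{953631916}{525738465} \approx -1.8139$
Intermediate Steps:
$\frac{45727}{-38255} + \frac{25503}{-41229} = 45727 \left(- \frac{1}{38255}\right) + 25503 \left(- \frac{1}{41229}\right) = - \frac{45727}{38255} - \frac{8501}{13743} = - \frac{953631916}{525738465}$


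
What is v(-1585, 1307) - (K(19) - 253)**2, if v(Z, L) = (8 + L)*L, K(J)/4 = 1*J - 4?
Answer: 1681456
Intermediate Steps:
K(J) = -16 + 4*J (K(J) = 4*(1*J - 4) = 4*(J - 4) = 4*(-4 + J) = -16 + 4*J)
v(Z, L) = L*(8 + L)
v(-1585, 1307) - (K(19) - 253)**2 = 1307*(8 + 1307) - ((-16 + 4*19) - 253)**2 = 1307*1315 - ((-16 + 76) - 253)**2 = 1718705 - (60 - 253)**2 = 1718705 - 1*(-193)**2 = 1718705 - 1*37249 = 1718705 - 37249 = 1681456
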